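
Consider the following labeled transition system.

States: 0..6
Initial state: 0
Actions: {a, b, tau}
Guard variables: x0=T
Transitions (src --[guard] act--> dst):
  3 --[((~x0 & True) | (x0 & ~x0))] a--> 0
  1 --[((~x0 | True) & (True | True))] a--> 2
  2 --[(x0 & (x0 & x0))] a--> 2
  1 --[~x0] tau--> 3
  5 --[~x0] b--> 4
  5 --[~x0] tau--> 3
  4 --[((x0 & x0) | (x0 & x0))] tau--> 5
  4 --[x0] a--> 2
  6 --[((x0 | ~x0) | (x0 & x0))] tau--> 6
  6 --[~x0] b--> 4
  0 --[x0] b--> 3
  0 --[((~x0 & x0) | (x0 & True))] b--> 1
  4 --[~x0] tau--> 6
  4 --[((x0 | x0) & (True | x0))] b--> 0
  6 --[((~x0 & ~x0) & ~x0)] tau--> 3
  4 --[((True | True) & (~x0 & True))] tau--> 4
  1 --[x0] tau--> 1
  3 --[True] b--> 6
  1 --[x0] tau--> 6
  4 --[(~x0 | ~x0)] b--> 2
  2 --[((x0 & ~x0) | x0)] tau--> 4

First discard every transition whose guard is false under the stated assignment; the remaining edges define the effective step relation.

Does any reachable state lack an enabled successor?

Answer: DEADLOCK at state 5

Trace:
Reach set: {0,1,2,3,4,5,6}
  0: b→1  b→3  [2 out]
  1: a→2  tau→1  tau→6  [3 out]
  2: a→2  tau→4  [2 out]
  3: b→6  [1 out]
  4: a→2  b→0  tau→5  [3 out]
  5: ∅  [no exit]
  6: tau→6  [1 out]
Path to 5: b·a·tau·tau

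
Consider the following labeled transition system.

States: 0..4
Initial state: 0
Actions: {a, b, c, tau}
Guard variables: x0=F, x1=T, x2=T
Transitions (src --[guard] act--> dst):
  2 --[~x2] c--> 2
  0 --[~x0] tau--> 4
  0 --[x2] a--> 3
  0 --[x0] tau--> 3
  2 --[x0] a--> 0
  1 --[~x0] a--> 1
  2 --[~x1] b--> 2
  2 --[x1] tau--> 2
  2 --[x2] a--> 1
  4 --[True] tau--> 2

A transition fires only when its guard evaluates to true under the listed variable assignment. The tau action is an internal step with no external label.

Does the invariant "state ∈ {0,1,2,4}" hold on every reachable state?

Safe = {0,1,2,4}
R = {0,1,2,3,4}
  0: ✓
  1: ✓
  2: ✓
  3: ✗ unsafe
  4: ✓
witness against invariant: a → 3

Answer: INVARIANT VIOLATED at state 3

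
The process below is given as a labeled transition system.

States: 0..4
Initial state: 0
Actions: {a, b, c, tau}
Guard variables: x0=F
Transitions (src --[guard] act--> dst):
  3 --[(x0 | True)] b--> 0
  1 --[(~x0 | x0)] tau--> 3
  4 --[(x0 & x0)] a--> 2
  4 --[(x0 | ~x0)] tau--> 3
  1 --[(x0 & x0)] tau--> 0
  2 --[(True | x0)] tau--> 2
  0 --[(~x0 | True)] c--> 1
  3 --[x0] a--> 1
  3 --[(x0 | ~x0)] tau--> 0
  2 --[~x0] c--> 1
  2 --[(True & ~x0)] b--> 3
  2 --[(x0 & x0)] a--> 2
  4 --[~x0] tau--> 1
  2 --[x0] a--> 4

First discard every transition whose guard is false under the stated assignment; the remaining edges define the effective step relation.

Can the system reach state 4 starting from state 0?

Answer: UNREACHABLE

Analysis:
After dropping false guards: 9 live edges.
L0 = {0}
L1 = {1}  total {0,1}
L2 = {3}  total {0,1,3}
Reachable = {0,1,3}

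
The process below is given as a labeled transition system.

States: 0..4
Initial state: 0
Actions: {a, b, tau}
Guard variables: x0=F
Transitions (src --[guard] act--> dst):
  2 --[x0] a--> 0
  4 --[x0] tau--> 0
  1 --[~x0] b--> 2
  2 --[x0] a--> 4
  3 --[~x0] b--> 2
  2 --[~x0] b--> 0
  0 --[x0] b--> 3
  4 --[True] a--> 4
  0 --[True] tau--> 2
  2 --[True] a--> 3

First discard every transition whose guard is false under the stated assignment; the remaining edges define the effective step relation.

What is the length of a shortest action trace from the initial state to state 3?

Breadth-first toward 3:
  L0 = {0}
  L1 = {2}
  L2 = {3}
depth(3)=2, e.g. tau·a

Answer: 2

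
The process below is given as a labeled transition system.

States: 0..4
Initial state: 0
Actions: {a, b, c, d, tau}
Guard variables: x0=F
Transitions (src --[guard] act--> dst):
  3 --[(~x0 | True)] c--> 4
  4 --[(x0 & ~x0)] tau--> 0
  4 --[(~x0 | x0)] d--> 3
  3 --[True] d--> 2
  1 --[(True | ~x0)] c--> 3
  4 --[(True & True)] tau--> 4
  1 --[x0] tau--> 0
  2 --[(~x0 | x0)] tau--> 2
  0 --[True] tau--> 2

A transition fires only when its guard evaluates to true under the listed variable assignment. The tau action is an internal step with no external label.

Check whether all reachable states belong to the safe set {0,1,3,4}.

Answer: INVARIANT VIOLATED at state 2

Trace:
Safe = {0,1,3,4}
R = {0,2}
  0: ok
  2: outside
counterexample path to 2: tau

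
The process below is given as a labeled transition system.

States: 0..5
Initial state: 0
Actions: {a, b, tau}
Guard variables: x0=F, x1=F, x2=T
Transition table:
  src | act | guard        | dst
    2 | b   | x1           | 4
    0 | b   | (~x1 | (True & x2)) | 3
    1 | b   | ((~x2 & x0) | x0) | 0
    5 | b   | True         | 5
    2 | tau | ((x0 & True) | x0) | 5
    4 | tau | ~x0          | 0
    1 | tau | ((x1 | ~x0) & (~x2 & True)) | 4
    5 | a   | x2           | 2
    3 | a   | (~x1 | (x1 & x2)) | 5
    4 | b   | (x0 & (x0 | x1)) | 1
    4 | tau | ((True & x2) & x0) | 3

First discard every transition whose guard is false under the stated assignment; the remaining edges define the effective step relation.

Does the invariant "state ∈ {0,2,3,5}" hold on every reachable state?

Answer: INVARIANT HOLDS

Working:
Inv-set: {0,2,3,5}
R = {0,2,3,5}
  0: safe
  2: safe
  3: safe
  5: safe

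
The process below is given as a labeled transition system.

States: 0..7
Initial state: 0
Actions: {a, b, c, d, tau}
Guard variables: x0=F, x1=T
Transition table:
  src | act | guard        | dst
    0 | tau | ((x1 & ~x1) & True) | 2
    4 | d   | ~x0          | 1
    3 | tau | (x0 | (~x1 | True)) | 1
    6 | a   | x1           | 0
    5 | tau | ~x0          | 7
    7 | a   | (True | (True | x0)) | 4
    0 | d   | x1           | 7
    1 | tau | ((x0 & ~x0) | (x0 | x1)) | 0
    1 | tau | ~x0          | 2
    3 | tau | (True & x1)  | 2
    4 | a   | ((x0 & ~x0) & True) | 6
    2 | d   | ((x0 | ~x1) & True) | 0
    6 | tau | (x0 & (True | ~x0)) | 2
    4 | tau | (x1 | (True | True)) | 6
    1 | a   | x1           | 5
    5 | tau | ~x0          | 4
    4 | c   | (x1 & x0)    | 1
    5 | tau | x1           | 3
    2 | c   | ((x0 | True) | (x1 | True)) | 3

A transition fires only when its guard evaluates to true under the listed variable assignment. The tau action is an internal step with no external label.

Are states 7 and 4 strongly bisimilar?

Answer: NOT BISIMILAR

Working:
Compute ~ classes (split until stable):
  round 0: {{0,1,2,3,4,5,6,7}}
  round 1: {{0},{1},{2},{3,5},{4},{6,7}}
  round 2: {{0},{1},{2},{3},{4},{5},{6},{7}}
stable after 3 split(s): 8 block(s)
class of 7: {7}; class of 4: {4}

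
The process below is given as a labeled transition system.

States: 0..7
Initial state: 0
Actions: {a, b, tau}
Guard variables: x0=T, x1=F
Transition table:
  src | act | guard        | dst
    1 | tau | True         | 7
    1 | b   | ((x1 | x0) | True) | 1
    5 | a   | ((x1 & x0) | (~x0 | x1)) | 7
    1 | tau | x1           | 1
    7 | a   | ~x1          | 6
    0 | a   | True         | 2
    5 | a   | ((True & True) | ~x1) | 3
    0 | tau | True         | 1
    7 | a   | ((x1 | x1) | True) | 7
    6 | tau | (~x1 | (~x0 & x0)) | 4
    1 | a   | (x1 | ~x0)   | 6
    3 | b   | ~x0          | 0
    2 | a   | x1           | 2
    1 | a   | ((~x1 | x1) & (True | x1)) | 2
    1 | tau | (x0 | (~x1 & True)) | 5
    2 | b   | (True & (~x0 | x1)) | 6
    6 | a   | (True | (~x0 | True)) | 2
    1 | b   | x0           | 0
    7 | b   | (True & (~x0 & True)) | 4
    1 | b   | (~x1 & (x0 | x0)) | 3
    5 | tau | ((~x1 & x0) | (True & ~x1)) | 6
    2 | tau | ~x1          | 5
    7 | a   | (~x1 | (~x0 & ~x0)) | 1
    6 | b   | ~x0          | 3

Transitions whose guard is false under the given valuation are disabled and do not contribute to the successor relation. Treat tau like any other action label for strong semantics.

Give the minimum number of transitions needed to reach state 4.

Breadth-first toward 4:
  Layer 0: {0}
  Layer 1: {1,2}
  Layer 2: {3,5,7}
  Layer 3: {6}
  Layer 4: {4}
first hit 4 at d=4 via a·tau·tau·tau

Answer: 4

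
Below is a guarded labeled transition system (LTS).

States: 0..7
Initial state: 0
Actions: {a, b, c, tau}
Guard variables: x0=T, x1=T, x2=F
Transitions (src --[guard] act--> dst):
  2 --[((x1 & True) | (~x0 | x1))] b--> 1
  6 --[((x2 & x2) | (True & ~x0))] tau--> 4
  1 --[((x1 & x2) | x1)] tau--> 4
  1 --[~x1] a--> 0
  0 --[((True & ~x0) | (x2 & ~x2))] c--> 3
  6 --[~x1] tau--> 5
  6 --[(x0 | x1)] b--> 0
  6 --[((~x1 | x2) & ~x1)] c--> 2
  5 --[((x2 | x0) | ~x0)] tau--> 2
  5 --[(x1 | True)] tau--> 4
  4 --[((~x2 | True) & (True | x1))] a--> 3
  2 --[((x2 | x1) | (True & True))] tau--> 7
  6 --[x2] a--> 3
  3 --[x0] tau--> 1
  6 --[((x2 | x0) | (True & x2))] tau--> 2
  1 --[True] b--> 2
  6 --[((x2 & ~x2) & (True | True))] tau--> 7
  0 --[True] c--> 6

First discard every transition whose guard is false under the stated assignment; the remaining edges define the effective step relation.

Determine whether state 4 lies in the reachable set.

Answer: REACHABLE

Trace:
Guard filter leaves 11 enabled edge(s).
Layer 0: {0}
Layer 1: {6}  now seen {0,6}
Layer 2: {2}  now seen {0,2,6}
Layer 3: {1,7}  now seen {0,1,2,6,7}
Layer 4: {4}  now seen {0,1,2,4,6,7}
Layer 5: {3}  now seen {0,1,2,3,4,6,7}
R = {0,1,2,3,4,6,7}
witness 4: c·tau·b·tau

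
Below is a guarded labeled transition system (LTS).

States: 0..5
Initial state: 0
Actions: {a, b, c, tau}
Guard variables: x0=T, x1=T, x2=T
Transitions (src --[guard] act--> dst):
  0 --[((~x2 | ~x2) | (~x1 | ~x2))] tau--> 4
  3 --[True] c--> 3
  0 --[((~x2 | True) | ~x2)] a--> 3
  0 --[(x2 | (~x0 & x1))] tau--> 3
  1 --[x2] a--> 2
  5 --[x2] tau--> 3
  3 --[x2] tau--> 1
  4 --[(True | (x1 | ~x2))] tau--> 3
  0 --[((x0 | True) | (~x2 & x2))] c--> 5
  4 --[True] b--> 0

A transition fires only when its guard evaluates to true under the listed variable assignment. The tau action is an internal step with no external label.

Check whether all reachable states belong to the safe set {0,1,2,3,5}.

Allowed set {0,1,2,3,5}
Reachable = {0,1,2,3,5}
  0: ok
  1: ok
  2: ok
  3: ok
  5: ok

Answer: INVARIANT HOLDS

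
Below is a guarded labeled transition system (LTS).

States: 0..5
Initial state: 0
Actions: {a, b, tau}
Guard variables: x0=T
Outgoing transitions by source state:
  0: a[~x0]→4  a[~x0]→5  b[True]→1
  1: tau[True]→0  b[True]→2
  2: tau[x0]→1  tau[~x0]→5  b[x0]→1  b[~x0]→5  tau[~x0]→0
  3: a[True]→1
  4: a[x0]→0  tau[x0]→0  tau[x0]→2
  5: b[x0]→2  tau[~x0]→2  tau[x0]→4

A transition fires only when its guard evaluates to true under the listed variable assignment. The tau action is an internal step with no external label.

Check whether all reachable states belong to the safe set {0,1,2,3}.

Inv-set: {0,1,2,3}
Reachable = {0,1,2}
  0: ok
  1: ok
  2: ok

Answer: INVARIANT HOLDS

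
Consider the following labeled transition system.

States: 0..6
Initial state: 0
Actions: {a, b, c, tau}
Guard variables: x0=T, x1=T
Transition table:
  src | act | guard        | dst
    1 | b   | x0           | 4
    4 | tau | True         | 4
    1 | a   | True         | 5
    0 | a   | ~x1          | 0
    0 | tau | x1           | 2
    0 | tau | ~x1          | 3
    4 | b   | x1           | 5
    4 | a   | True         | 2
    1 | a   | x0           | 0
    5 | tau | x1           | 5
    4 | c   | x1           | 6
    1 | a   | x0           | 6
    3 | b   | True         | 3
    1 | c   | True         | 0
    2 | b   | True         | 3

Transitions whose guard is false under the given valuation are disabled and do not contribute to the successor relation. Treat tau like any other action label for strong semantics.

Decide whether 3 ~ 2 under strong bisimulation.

Bisimulation quotient by refinement:
  π0 = {{0,1,2,3,4,5,6}}
  π1 = {{0,5},{1},{2,3},{4},{6}}
  π2 = {{0},{1},{2,3},{4},{5},{6}}
stable after 3 split(s): 6 block(s)
class of 3: {2,3}; class of 2: {2,3}

Answer: BISIMILAR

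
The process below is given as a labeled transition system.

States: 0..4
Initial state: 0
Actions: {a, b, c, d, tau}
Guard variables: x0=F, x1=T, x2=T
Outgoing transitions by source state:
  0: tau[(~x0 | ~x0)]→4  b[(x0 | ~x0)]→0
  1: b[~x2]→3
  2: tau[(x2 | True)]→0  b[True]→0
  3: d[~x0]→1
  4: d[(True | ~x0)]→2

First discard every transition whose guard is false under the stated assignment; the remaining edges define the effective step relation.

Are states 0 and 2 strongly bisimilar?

Answer: NOT BISIMILAR

Working:
Refine partition for ~:
  round 0: {{0,1,2,3,4}}
  round 1: {{0,2},{1},{3,4}}
  round 2: {{0},{1},{2},{3},{4}}
Fixed point at round 3; 5 class(es).
class of 0: {0}; class of 2: {2}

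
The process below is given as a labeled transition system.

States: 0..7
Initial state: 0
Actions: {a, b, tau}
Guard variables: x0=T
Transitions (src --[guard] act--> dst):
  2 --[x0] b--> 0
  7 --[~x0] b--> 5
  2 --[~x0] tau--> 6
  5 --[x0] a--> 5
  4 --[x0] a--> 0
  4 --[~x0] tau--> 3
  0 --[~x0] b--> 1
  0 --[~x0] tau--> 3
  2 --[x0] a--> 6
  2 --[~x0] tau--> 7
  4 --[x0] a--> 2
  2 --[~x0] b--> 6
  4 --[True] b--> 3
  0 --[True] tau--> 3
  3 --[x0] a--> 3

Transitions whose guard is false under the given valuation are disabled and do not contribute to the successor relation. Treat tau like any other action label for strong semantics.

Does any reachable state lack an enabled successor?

R = {0,3}
  0: tau→3  [1 out]
  3: a→3  [1 out]

Answer: DEADLOCK-FREE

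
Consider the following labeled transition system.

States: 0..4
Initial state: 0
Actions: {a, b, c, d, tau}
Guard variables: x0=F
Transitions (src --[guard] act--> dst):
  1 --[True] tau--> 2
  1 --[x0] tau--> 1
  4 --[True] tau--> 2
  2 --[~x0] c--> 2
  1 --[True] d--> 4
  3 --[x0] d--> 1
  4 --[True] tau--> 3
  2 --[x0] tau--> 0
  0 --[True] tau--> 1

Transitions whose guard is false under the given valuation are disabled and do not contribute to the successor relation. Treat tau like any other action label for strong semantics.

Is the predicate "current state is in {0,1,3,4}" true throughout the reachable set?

Safe = {0,1,3,4}
Reach set: {0,1,2,3,4}
  0: ok
  1: ok
  2: VIOLATES
  3: ok
  4: ok
reach 2 via tau·tau — violates

Answer: INVARIANT VIOLATED at state 2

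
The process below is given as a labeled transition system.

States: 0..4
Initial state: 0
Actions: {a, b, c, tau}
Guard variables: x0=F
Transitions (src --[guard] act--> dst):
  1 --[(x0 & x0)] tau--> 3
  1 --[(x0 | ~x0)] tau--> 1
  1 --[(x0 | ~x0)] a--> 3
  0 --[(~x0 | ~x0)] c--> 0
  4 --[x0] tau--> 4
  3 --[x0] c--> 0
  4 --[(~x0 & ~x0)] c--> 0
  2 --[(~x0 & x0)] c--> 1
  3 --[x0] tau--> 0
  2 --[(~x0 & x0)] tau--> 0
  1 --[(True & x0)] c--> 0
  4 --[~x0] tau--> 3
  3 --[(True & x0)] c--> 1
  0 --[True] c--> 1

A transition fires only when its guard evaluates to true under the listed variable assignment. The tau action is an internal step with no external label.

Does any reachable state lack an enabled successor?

Answer: DEADLOCK at state 3

Trace:
Reach set: {0,1,3}
  0: c→0  c→1  [deg 2]
  1: a→3  tau→1  [deg 2]
  3: ∅  [STUCK]
witness 3: c·a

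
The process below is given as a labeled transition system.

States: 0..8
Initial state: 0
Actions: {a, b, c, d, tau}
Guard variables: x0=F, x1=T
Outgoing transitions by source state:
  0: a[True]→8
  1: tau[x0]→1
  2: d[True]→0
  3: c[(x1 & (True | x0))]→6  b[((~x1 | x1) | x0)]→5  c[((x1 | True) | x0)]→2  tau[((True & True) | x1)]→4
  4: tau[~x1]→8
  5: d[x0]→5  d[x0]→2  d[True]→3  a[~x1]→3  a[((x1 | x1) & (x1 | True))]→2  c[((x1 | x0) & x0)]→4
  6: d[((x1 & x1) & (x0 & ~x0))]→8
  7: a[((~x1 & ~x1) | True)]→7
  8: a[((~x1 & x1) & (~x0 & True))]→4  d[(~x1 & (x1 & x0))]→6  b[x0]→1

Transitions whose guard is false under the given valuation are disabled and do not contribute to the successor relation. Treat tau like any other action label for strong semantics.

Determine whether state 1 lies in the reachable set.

Answer: UNREACHABLE

Trace:
After dropping false guards: 9 live edges.
L0 = {0}
L1 = {8}  cumulative {0,8}
R = {0,8}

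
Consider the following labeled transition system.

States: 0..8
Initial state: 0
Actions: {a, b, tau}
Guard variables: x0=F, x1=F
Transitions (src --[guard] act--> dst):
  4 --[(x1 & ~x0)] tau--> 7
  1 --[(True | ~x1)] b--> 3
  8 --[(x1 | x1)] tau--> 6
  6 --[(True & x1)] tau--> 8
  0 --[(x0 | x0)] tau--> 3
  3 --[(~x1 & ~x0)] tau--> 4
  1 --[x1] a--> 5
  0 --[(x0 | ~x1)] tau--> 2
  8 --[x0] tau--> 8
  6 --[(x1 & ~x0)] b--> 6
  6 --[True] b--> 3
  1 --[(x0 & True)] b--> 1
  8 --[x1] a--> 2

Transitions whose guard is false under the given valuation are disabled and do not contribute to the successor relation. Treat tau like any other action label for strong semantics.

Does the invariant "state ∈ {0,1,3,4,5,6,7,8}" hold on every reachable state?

Answer: INVARIANT VIOLATED at state 2

Working:
Allowed set {0,1,3,4,5,6,7,8}
R = {0,2}
  0: ok
  2: ✗ unsafe
counterexample path to 2: tau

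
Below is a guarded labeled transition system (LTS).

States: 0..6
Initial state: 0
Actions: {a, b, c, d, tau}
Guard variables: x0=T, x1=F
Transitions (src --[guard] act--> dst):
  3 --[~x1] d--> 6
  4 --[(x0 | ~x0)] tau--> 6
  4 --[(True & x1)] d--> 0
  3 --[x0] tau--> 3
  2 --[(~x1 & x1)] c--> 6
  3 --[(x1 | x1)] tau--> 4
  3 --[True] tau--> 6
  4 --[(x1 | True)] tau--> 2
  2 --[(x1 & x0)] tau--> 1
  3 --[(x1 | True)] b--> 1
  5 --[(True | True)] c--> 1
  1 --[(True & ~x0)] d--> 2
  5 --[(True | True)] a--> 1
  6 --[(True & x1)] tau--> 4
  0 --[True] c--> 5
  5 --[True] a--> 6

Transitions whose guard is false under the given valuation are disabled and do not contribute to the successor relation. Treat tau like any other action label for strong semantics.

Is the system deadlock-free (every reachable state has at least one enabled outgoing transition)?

Reach set: {0,1,5,6}
  0: c→5  [1 exit(s)]
  1: ∅  [STUCK]
  5: a→1  a→6  c→1  [3 exit(s)]
  6: ∅  [STUCK]
Path to 1: c·c

Answer: DEADLOCK at state 1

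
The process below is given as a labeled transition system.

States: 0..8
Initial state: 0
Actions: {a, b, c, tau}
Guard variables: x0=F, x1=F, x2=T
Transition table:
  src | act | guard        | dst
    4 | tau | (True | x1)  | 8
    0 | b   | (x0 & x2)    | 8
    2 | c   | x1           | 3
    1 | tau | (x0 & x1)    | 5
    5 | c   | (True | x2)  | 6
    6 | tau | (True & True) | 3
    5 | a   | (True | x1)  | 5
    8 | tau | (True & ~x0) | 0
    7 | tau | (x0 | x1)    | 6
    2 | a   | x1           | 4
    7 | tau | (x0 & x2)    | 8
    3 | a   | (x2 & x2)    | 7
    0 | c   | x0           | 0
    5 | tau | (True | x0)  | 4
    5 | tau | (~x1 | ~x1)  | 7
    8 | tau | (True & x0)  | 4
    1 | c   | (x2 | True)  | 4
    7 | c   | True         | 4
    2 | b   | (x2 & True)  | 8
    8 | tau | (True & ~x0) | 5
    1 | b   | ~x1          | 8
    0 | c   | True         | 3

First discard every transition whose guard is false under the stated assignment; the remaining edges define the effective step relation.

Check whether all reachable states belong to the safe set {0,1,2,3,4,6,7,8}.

Allowed set {0,1,2,3,4,6,7,8}
R = {0,3,4,5,6,7,8}
  0: ✓
  3: ✓
  4: ✓
  5: VIOLATES
  6: ✓
  7: ✓
  8: ✓
reach 5 via c·a·c·tau·tau — violates

Answer: INVARIANT VIOLATED at state 5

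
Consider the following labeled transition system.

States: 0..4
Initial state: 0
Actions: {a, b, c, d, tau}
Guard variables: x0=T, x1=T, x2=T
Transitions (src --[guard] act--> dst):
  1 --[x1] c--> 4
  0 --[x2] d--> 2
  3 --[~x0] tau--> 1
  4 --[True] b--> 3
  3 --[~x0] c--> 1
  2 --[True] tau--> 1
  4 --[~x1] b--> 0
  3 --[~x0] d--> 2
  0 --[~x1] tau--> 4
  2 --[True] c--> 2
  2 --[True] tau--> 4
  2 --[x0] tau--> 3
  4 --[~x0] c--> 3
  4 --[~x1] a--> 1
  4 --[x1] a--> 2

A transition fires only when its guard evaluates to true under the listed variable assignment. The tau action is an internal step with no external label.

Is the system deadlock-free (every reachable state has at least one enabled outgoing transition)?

Answer: DEADLOCK at state 3

Trace:
Reachable = {0,1,2,3,4}
  0: d→2  [1 out]
  1: c→4  [1 out]
  2: c→2  tau→1  tau→3  tau→4  [4 out]
  3: ∅  [STUCK]
  4: a→2  b→3  [2 out]
trace reaching 3: d·tau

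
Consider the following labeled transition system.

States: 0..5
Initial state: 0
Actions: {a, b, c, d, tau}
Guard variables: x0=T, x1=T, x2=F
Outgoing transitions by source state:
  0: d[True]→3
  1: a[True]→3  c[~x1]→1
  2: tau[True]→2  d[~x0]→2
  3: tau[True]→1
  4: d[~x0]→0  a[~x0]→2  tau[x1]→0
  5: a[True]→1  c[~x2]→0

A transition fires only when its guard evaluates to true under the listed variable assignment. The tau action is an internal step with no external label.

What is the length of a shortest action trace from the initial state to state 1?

Answer: 2

Trace:
Layered search for 1:
  depth 0: {0}
  depth 1: {3}
  depth 2: {1}
1 enters at depth 2; path d·tau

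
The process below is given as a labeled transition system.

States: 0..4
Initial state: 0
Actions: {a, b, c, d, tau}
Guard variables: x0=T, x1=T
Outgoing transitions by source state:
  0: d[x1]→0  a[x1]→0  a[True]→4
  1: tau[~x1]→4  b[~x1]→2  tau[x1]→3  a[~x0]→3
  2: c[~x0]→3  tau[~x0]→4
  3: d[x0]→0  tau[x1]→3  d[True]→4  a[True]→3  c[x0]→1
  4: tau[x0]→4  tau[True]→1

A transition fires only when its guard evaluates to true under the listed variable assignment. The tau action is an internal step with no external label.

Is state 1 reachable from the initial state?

11 transition(s) survive guard evaluation.
Layer 0: {0}
Layer 1: {4}  total {0,4}
Layer 2: {1}  total {0,1,4}
Layer 3: {3}  total {0,1,3,4}
R = {0,1,3,4}
Path to 1: a·tau

Answer: REACHABLE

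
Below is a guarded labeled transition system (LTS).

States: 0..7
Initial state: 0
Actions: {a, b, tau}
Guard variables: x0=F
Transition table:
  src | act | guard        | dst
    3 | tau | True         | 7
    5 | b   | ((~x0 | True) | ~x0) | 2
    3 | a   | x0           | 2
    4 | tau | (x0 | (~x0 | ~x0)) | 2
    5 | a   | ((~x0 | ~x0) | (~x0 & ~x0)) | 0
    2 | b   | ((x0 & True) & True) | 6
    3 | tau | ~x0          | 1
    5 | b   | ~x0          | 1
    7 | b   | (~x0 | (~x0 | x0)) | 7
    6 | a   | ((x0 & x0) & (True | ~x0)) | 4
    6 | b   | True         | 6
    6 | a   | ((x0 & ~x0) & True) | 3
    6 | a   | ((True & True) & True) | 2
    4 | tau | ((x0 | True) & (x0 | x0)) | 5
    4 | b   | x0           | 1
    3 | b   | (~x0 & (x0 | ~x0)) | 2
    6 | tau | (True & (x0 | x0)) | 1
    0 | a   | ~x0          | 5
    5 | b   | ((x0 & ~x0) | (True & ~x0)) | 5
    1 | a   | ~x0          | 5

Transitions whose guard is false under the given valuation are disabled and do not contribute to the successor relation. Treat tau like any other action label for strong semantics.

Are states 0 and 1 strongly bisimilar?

Refine partition for ~:
  π0 = {{0,1,2,3,4,5,6,7}}
  π1 = {{0,1},{2},{3},{4},{5,6},{7}}
  π2 = {{0,1},{2},{3},{4},{5},{6},{7}}
7 equivalence class(es) (converged in 3)
[0]={0,1}  [1]={0,1}

Answer: BISIMILAR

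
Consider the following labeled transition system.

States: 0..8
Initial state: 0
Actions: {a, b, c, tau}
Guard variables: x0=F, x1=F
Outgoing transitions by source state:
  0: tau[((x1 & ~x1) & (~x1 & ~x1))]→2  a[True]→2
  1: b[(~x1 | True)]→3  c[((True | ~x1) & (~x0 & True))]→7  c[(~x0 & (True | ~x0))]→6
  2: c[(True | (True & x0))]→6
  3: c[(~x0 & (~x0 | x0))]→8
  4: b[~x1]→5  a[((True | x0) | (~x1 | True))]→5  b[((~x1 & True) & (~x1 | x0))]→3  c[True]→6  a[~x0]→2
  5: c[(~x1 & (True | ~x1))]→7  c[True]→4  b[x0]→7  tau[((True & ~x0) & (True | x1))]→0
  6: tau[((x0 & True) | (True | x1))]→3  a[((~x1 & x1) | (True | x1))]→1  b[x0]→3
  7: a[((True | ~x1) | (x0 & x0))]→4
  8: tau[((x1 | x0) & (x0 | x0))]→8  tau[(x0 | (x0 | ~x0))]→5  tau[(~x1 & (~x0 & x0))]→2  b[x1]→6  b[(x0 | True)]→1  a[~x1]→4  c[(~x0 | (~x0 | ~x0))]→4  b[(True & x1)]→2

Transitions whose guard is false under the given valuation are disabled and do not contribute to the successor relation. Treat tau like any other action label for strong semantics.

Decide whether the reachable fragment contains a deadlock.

R = {0,1,2,3,4,5,6,7,8}
  0: a→2  [deg 1]
  1: b→3  c→6  c→7  [deg 3]
  2: c→6  [deg 1]
  3: c→8  [deg 1]
  4: a→2  a→5  b→3  b→5  c→6  [deg 5]
  5: c→4  c→7  tau→0  [deg 3]
  6: a→1  tau→3  [deg 2]
  7: a→4  [deg 1]
  8: a→4  b→1  c→4  tau→5  [deg 4]

Answer: DEADLOCK-FREE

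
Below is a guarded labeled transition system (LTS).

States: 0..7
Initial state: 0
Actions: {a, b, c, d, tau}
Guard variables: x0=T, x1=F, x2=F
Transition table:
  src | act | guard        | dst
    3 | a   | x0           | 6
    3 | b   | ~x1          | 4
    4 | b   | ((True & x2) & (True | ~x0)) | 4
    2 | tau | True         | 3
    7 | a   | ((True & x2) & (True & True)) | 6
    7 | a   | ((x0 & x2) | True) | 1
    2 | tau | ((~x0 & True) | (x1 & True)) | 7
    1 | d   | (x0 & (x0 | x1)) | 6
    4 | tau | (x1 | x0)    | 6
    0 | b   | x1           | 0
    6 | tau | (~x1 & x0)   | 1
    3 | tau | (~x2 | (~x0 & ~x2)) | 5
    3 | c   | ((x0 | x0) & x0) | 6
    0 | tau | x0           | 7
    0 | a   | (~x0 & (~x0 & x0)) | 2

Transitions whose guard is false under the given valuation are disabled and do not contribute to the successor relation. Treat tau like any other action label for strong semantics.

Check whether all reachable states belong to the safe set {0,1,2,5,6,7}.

Inv-set: {0,1,2,5,6,7}
Reach set: {0,1,6,7}
  0: ✓
  1: ✓
  6: ✓
  7: ✓

Answer: INVARIANT HOLDS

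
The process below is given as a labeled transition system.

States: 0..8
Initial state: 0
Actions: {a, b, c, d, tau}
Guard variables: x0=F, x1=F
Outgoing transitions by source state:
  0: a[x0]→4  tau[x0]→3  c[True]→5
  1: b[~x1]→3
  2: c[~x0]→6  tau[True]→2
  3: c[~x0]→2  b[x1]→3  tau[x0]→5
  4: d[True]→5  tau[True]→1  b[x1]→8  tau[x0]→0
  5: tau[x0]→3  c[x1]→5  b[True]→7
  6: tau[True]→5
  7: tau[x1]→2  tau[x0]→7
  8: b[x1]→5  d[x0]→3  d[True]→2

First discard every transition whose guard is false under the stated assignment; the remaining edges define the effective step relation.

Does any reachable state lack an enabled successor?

Answer: DEADLOCK at state 7

Working:
Reachable = {0,5,7}
  0: c→5  [deg 1]
  5: b→7  [deg 1]
  7: ∅  [STUCK]
Path to 7: c·b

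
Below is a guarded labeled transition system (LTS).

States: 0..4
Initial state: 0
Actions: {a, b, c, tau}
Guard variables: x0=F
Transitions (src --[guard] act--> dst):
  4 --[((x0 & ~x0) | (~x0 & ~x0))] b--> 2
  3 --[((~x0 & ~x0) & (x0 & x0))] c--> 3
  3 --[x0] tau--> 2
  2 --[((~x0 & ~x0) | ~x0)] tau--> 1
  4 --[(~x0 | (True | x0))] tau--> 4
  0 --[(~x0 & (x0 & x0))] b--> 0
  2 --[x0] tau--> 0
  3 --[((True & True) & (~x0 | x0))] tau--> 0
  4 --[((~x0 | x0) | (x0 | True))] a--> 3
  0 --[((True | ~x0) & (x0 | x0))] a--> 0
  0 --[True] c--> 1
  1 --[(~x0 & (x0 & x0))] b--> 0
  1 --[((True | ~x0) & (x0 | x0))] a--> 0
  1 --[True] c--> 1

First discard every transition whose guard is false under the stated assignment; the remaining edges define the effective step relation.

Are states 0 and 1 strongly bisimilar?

Compute ~ classes (split until stable):
  π0 = {{0,1,2,3,4}}
  π1 = {{0,1},{2,3},{4}}
Fixed point at round 2; 3 class(es).
0∈{0,1}, 1∈{0,1}

Answer: BISIMILAR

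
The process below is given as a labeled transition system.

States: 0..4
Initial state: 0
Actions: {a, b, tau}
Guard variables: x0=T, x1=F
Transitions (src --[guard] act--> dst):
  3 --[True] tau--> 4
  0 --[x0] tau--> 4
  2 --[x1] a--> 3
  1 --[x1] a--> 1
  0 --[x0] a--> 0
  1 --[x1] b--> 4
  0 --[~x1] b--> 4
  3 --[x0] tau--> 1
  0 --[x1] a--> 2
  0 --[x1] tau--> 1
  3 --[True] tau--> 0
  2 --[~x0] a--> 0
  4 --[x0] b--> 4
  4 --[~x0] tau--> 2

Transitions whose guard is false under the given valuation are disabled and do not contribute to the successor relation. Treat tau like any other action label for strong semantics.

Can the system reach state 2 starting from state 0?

Guard filter leaves 7 enabled edge(s).
depth 0: {0}
depth 1: {4}  total {0,4}
R = {0,4}

Answer: UNREACHABLE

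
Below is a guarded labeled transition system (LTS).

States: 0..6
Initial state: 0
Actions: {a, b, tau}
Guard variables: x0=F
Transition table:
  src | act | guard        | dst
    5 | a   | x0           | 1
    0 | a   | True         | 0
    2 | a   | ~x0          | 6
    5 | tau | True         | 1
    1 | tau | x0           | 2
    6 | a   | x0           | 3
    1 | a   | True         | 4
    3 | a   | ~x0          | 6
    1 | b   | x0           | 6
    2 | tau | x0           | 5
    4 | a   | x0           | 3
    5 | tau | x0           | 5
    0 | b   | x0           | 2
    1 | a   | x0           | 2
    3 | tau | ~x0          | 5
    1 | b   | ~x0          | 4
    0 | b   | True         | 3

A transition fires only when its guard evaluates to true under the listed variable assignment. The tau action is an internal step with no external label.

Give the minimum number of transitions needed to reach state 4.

Layered search for 4:
  Layer 0: {0}
  Layer 1: {3}
  Layer 2: {5,6}
  Layer 3: {1}
  Layer 4: {4}
4 enters at depth 4; path b·tau·tau·a

Answer: 4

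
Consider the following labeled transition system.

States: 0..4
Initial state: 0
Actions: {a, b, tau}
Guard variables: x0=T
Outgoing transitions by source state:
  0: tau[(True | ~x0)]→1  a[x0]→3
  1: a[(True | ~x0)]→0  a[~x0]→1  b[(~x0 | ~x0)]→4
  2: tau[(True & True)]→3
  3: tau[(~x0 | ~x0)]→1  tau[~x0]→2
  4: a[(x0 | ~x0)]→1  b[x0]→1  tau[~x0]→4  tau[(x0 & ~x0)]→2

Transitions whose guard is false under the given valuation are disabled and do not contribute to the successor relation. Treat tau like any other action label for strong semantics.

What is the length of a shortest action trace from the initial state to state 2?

Answer: UNREACHABLE

Trace:
BFS to 2:
  Layer 0: {0}
  Layer 1: {1,3}
2 never appears.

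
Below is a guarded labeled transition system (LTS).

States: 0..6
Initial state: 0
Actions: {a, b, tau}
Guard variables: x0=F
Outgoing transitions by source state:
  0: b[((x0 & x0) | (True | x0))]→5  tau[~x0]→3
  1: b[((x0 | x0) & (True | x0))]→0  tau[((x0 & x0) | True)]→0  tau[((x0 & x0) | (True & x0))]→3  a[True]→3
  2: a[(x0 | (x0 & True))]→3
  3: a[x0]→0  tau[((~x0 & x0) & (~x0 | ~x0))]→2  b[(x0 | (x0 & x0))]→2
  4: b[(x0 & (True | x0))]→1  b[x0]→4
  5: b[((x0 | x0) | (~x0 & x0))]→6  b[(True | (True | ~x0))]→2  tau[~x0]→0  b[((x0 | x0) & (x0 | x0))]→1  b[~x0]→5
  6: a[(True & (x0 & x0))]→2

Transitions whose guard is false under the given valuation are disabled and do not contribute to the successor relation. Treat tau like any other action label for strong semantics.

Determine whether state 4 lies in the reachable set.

Answer: UNREACHABLE

Working:
7 transition(s) survive guard evaluation.
depth 0: {0}
depth 1: {3,5}  now seen {0,3,5}
depth 2: {2}  now seen {0,2,3,5}
Reachable = {0,2,3,5}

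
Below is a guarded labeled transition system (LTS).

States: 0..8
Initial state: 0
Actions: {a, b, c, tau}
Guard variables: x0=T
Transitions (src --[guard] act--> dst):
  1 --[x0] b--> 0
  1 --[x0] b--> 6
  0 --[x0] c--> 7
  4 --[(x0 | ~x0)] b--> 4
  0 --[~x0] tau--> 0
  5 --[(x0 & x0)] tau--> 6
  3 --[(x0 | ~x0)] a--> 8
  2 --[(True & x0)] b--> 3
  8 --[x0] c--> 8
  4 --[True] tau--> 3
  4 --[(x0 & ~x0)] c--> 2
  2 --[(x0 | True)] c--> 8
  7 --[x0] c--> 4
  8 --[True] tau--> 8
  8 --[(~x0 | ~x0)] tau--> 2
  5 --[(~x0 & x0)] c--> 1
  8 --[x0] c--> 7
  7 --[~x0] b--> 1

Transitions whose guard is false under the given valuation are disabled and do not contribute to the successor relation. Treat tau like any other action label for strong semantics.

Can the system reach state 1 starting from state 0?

Answer: UNREACHABLE

Trace:
Guard filter leaves 13 enabled edge(s).
depth 0: {0}
depth 1: {7}  total {0,7}
depth 2: {4}  total {0,4,7}
depth 3: {3}  total {0,3,4,7}
depth 4: {8}  total {0,3,4,7,8}
Reachable = {0,3,4,7,8}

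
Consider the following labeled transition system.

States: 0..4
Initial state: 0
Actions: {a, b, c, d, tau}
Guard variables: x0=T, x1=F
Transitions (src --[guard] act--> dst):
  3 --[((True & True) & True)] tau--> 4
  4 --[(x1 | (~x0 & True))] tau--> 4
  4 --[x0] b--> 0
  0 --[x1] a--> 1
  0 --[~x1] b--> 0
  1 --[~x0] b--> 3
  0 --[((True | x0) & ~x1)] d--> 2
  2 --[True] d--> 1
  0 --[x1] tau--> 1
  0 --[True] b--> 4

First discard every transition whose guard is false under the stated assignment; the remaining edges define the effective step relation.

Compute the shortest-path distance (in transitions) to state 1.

Answer: 2

Trace:
BFS to 1:
  L0 = {0}
  L1 = {2,4}
  L2 = {1}
1 enters at depth 2; path d·d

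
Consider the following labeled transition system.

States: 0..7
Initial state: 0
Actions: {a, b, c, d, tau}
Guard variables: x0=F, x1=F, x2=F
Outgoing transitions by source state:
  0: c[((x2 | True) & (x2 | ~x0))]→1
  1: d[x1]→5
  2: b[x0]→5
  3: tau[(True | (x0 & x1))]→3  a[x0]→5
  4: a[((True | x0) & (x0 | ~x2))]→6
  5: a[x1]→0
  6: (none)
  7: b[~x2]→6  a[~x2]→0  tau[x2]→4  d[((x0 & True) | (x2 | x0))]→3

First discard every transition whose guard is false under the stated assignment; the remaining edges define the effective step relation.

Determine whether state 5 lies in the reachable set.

Answer: UNREACHABLE

Analysis:
5 transition(s) survive guard evaluation.
Layer 0: {0}
Layer 1: {1}  cumulative {0,1}
R = {0,1}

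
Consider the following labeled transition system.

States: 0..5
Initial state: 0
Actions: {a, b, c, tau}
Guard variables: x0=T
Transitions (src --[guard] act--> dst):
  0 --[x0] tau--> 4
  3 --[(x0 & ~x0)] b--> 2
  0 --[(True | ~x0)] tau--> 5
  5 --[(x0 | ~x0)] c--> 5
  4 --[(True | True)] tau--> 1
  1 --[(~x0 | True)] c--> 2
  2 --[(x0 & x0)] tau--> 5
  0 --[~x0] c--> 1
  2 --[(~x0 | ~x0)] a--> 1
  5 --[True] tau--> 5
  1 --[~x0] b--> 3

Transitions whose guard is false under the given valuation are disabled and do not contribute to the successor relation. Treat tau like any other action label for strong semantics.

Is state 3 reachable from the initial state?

7 transition(s) survive guard evaluation.
depth 0: {0}
depth 1: {4,5}  total {0,4,5}
depth 2: {1}  total {0,1,4,5}
depth 3: {2}  total {0,1,2,4,5}
Reachable = {0,1,2,4,5}

Answer: UNREACHABLE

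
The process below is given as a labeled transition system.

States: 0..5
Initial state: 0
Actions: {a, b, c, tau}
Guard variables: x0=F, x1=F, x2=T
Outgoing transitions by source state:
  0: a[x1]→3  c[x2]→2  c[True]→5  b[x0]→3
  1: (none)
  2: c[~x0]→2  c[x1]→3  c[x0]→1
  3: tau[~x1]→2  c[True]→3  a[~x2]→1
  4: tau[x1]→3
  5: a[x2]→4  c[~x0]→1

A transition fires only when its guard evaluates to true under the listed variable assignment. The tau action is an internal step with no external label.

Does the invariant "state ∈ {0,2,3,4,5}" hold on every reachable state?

Allowed set {0,2,3,4,5}
Reach set: {0,1,2,4,5}
  0: ✓
  1: ✗ unsafe
  2: ✓
  4: ✓
  5: ✓
counterexample path to 1: c·c

Answer: INVARIANT VIOLATED at state 1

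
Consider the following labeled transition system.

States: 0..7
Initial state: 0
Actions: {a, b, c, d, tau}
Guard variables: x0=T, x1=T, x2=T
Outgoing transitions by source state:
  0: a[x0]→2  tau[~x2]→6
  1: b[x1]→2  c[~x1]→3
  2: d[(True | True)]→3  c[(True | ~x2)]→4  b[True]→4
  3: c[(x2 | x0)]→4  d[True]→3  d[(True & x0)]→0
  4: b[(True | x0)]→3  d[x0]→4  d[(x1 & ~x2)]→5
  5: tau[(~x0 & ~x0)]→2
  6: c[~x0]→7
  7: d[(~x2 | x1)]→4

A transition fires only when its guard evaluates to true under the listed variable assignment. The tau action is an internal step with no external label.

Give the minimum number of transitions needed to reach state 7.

BFS to 7:
  Layer 0: {0}
  Layer 1: {2}
  Layer 2: {3,4}
7 never appears.

Answer: UNREACHABLE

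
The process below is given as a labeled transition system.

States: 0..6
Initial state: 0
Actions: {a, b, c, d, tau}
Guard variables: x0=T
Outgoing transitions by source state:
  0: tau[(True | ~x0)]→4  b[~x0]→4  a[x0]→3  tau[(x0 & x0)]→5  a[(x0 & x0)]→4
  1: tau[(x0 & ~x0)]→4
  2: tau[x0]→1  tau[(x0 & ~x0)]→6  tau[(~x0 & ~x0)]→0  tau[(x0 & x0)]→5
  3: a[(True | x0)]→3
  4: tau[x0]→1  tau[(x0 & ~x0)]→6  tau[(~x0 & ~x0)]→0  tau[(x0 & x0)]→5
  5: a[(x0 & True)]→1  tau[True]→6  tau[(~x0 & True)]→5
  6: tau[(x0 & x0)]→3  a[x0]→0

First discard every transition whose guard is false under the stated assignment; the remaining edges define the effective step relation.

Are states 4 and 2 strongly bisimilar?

Answer: BISIMILAR

Working:
Compute ~ classes (split until stable):
  P[0] = {{0,1,2,3,4,5,6}}
  P[1] = {{0,5,6},{1},{2,4},{3}}
  P[2] = {{0},{1},{2,4},{3},{5},{6}}
stable after 3 split(s): 6 block(s)
[4]={2,4}  [2]={2,4}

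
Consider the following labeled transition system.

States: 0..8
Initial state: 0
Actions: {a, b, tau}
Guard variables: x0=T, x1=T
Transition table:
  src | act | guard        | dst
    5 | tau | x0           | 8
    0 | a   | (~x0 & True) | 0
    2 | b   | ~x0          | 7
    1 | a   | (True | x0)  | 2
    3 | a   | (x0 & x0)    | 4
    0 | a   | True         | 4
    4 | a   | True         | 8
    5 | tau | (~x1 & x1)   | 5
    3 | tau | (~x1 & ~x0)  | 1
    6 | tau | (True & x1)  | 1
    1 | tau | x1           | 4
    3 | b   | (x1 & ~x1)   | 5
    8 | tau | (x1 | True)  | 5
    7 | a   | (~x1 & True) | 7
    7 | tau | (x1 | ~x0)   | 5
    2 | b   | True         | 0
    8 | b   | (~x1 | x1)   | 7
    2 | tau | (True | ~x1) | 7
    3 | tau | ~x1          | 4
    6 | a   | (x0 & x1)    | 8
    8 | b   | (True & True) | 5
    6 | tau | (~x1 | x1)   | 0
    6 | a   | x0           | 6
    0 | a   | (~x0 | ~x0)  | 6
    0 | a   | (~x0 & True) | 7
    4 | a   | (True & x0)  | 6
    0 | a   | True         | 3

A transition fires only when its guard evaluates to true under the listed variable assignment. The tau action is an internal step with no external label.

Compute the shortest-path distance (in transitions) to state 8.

Layered search for 8:
  L0 = {0}
  L1 = {3,4}
  L2 = {6,8}
depth(8)=2, e.g. a·a

Answer: 2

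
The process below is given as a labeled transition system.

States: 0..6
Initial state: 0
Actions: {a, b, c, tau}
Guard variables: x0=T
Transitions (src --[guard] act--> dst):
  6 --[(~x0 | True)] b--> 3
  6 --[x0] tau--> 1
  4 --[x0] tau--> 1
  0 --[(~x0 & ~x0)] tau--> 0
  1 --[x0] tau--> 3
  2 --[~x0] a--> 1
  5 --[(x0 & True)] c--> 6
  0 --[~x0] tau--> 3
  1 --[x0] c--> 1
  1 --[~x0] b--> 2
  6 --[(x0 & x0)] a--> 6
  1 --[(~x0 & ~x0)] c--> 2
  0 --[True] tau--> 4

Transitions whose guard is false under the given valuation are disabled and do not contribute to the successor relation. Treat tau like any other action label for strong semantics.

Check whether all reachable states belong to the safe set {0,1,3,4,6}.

Inv-set: {0,1,3,4,6}
Reach set: {0,1,3,4}
  0: ok
  1: ok
  3: ok
  4: ok

Answer: INVARIANT HOLDS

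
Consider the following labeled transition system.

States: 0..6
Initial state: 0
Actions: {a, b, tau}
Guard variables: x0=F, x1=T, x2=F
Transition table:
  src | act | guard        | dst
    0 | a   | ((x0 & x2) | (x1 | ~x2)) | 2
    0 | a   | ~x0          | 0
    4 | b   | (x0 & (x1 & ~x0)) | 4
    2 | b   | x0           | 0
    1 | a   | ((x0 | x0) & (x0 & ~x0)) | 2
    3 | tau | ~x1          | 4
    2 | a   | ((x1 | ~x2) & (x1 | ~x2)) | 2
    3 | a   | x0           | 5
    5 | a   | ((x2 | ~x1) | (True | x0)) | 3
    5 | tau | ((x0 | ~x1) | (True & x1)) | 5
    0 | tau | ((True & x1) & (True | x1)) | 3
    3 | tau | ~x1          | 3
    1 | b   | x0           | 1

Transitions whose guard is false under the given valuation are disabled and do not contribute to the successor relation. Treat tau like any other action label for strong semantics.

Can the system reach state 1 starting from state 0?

After dropping false guards: 6 live edges.
L0 = {0}
L1 = {2,3}  total {0,2,3}
Reach set: {0,2,3}

Answer: UNREACHABLE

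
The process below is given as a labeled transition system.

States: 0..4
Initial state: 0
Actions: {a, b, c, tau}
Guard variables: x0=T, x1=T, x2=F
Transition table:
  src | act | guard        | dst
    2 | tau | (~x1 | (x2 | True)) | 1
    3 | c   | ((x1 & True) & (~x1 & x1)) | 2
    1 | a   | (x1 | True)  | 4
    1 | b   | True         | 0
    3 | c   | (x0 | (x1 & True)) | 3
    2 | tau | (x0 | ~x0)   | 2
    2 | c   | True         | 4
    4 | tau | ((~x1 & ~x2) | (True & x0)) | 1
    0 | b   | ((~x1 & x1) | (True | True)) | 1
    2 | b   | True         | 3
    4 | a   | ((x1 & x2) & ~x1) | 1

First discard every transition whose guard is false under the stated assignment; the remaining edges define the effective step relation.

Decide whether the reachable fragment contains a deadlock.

Answer: DEADLOCK-FREE

Trace:
Reach set: {0,1,4}
  0: b→1  [deg 1]
  1: a→4  b→0  [deg 2]
  4: tau→1  [deg 1]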